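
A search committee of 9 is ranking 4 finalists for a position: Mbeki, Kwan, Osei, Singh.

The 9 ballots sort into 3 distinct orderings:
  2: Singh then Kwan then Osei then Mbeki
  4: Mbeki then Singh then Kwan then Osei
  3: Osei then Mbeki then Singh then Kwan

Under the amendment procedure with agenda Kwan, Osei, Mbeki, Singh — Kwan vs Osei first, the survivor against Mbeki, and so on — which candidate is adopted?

Mbeki

Round 1: Kwan vs Osei — 6–3, Kwan advances.
Round 2: Kwan vs Mbeki — 2–7, Mbeki advances.
Round 3: Mbeki vs Singh — 7–2, Mbeki advances.
The agenda winner is Mbeki.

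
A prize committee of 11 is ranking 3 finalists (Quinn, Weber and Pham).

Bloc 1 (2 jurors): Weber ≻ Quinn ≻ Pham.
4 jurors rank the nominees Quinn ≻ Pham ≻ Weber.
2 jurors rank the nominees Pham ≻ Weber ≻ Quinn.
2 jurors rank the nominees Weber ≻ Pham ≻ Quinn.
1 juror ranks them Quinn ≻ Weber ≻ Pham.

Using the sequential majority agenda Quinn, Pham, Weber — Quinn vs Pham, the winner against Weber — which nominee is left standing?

Round 1: Quinn vs Pham — 7–4, Quinn advances.
Round 2: Quinn vs Weber — 5–6, Weber advances.
The agenda winner is Weber.

Weber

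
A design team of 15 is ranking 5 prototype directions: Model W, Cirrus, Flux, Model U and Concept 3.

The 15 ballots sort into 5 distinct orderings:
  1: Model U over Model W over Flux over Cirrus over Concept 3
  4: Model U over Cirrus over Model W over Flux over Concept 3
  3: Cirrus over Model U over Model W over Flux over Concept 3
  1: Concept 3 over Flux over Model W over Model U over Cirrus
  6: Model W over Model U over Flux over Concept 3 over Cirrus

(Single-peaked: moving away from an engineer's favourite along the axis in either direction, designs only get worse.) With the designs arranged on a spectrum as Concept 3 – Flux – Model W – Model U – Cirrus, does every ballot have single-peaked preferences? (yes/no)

yes

Axis positions: Concept 3=1, Flux=2, Model W=3, Model U=4, Cirrus=5.
Type 1 (peak Model U at position 4): ranking walks positions 4-3-2-5-1, expanding outward from the peak — single-peaked.
Type 2 (peak Model U at position 4): ranking walks positions 4-5-3-2-1, expanding outward from the peak — single-peaked.
Type 3 (peak Cirrus at position 5): ranking walks positions 5-4-3-2-1, expanding outward from the peak — single-peaked.
Type 4 (peak Concept 3 at position 1): ranking walks positions 1-2-3-4-5, expanding outward from the peak — single-peaked.
Type 5 (peak Model W at position 3): ranking walks positions 3-4-2-1-5, expanding outward from the peak — single-peaked.
Every ranking is single-peaked on this axis.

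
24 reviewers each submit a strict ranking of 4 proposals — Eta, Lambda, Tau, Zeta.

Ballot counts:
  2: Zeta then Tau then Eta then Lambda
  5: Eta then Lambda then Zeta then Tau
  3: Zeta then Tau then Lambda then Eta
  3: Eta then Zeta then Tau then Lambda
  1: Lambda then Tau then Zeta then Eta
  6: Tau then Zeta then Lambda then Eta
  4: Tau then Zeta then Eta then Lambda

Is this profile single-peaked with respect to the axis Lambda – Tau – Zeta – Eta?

no

Axis positions: Lambda=1, Tau=2, Zeta=3, Eta=4.
Faction 1 (peak Zeta at position 3): ranking walks positions 3-2-4-1, expanding outward from the peak — single-peaked.
Faction 2: ranking walks positions 4-1-3-2; Lambda is ranked above Zeta even though Zeta lies between Lambda and the peak Eta on the axis — preferences dip and rise again. Not single-peaked.
Faction 3 (peak Zeta at position 3): ranking walks positions 3-2-1-4, expanding outward from the peak — single-peaked.
Faction 4 (peak Eta at position 4): ranking walks positions 4-3-2-1, expanding outward from the peak — single-peaked.
Faction 5 (peak Lambda at position 1): ranking walks positions 1-2-3-4, expanding outward from the peak — single-peaked.
Faction 6 (peak Tau at position 2): ranking walks positions 2-3-1-4, expanding outward from the peak — single-peaked.
Faction 7 (peak Tau at position 2): ranking walks positions 2-3-4-1, expanding outward from the peak — single-peaked.
Faction 2 violates single-peakedness, so the profile is not single-peaked on this axis.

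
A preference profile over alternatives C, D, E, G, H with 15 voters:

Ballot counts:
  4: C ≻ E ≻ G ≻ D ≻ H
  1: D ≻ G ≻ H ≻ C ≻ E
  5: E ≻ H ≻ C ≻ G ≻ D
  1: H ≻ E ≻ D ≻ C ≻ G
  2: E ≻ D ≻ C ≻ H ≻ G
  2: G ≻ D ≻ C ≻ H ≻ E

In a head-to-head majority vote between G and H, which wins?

Ballots ranking G above H: 4 + 1 + 2 = 7.
Ballots ranking H above G: 15 − 7 = 8.
H wins the head-to-head 8–7.

H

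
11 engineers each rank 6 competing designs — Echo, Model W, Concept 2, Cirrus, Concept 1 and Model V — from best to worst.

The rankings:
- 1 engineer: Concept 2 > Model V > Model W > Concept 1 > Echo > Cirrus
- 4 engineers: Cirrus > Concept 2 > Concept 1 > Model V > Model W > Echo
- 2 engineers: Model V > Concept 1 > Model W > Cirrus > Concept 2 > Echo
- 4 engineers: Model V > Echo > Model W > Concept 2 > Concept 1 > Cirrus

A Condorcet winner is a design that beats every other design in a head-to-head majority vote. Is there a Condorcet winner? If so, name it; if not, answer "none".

Model V

Pairwise majorities:
Echo–Model W: Model W 7–4.
Echo vs Concept 2: Concept 2, 7–4.
Echo–Cirrus: Cirrus 6–5.
Echo vs Concept 1: Concept 1 wins 7–4.
Echo vs Model V: Model V, 11–0.
Model W vs Concept 2: Model W, 6–5.
Model W vs Cirrus: Model W, 7–4.
Model W–Concept 1: Concept 1 6–5.
Model W vs Model V: Model V, 11–0.
Concept 2 vs Cirrus: Cirrus wins 6–5.
Concept 2 vs Concept 1: Concept 2, 9–2.
Concept 2 vs Model V: Model V wins 6–5.
Cirrus vs Concept 1: Concept 1 wins 7–4.
Cirrus–Model V: Model V 7–4.
Concept 1 vs Model V: Model V, 7–4.
Only Model V has no losses; Model V is the Condorcet winner.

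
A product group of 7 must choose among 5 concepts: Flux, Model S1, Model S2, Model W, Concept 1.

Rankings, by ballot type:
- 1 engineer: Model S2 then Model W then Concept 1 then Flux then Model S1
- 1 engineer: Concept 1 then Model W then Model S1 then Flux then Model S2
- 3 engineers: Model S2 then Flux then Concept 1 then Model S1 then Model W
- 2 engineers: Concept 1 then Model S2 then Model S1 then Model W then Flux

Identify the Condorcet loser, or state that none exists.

none

Pairwise majorities:
Flux vs Model S1: Flux is ranked higher on 1+3 = 4 ballots, Model S1 on 3. Flux wins 4–3.
Flux vs Model S2: Model S2, 6–1.
Flux vs Model W: 3 to 4, Model W.
Flux vs Concept 1: Concept 1 wins 4–3.
Model S1 vs Model S2: Model S2, 6–1.
Model S1 vs Model W: Model S1 wins 5–2.
Model S1 vs Concept 1: Concept 1 wins 7–0.
Model S2 vs Model W: Model S2 wins 6–1.
Model S2 vs Concept 1: Model S2 preferred on 1+3 = 4 ballots; Model S2 wins 4–3.
Model W vs Concept 1: 1 to 6, Concept 1.
Every design wins at least one matchup (Flux beats Model S1; Model S1 beats Model W; Model S2 beats Flux; Model W beats Flux; Concept 1 beats Flux), so there is no Condorcet loser.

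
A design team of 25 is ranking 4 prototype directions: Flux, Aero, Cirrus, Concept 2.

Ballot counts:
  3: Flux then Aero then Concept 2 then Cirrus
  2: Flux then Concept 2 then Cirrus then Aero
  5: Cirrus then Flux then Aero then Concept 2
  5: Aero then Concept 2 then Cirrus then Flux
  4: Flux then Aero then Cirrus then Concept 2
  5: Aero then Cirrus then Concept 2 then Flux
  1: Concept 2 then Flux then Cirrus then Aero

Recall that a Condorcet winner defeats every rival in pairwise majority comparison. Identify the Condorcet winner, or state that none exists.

Check each pair by majority over 25 ballots:
Flux vs Aero: Flux is ranked higher on 3+2+5+4+1 = 15 ballots, Aero on 10. Flux wins 15–10.
Flux vs Cirrus: Cirrus wins 15–10.
Flux–Concept 2: Flux 14–11.
Aero vs Cirrus: Aero wins 17–8.
Aero vs Concept 2: Aero wins 22–3.
Cirrus vs Concept 2: 14 to 11, Cirrus.
Each design drops at least one matchup (Flux loses to Cirrus; Aero loses to Flux; Cirrus loses to Aero; Concept 2 loses to Flux); the cycle Flux beats Aero beats Cirrus beats Flux rules out a Condorcet winner.

none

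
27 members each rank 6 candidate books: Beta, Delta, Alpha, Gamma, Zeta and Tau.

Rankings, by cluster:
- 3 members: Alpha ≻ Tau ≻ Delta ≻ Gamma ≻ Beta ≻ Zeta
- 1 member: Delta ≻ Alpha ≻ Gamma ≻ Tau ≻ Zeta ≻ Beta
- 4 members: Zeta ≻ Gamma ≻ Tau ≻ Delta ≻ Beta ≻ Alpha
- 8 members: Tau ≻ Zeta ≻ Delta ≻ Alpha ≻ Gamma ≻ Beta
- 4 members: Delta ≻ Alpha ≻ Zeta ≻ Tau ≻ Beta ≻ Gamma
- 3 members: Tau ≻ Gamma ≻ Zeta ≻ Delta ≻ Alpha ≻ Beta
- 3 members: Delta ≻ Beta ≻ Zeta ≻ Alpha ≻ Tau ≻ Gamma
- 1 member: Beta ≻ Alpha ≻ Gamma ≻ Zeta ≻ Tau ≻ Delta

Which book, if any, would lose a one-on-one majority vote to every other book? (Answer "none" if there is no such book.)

Pairwise majorities:
Beta vs Delta: Delta, 26–1.
Beta vs Alpha: Beta preferred on 4+3+1 = 8 ballots; Alpha wins 19–8.
Beta vs Gamma: 8 to 19, Gamma.
Beta vs Zeta: 3+3+1 = 7 for Beta, 20 for Zeta — Zeta by 20–7.
Beta vs Tau: Tau, 23–4.
Delta–Alpha: Delta 23–4.
Delta vs Gamma: Delta is ranked higher on 3+1+8+4+3 = 19 ballots, Gamma on 8. Delta wins 19–8.
Delta–Zeta: Zeta 16–11.
Delta vs Tau: 1+4+3 = 8 for Delta, 19 for Tau — Tau by 19–8.
Alpha–Gamma: Alpha 20–7.
Alpha vs Zeta: 9 to 18, Zeta.
Alpha vs Tau: 12 to 15, Tau.
Gamma vs Zeta: 3+1+3+1 = 8 for Gamma, 19 for Zeta — Zeta by 19–8.
Gamma vs Tau: 1+4+1 = 6 for Gamma, 21 for Tau — Tau by 21–6.
Zeta vs Tau: Tau, 15–12.
Beta loses to every other book — it is the Condorcet loser.

Beta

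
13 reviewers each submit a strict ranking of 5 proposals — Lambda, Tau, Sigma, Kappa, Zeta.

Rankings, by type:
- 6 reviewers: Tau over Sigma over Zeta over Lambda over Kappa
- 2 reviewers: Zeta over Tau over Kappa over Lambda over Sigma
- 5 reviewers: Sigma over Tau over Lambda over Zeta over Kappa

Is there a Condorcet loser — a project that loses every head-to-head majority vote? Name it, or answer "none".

Kappa

Head-to-head results (13 reviewers):
Lambda vs Tau: 0 for Lambda, 13 for Tau — Tau by 13–0.
Lambda vs Sigma: Lambda is ranked higher on 2 ballots, Sigma on 11. Sigma wins 11–2.
Lambda vs Kappa: 6+5 = 11 for Lambda, 2 for Kappa — Lambda by 11–2.
Lambda vs Zeta: Lambda is ranked higher on 5 ballots, Zeta on 8. Zeta wins 8–5.
Tau vs Sigma: 8 to 5, Tau.
Tau vs Kappa: Tau, 13–0.
Tau vs Zeta: 11 to 2, Tau.
Sigma vs Kappa: Sigma wins 11–2.
Sigma–Zeta: Sigma 11–2.
Kappa vs Zeta: 0 for Kappa, 13 for Zeta — Zeta by 13–0.
Kappa loses to every other project — it is the Condorcet loser.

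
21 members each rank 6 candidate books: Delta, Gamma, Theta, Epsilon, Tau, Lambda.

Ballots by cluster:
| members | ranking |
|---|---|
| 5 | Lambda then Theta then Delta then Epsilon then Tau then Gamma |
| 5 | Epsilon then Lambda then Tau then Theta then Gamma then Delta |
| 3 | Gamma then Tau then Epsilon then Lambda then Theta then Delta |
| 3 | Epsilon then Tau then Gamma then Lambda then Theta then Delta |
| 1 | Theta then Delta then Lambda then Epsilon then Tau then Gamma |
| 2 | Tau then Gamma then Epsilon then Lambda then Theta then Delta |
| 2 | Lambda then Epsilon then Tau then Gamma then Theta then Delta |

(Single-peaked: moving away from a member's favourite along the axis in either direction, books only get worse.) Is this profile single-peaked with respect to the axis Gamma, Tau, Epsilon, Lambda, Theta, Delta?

yes

Axis positions: Gamma=1, Tau=2, Epsilon=3, Lambda=4, Theta=5, Delta=6.
Cluster 1 (peak Lambda at position 4): ranking walks positions 4-5-6-3-2-1, expanding outward from the peak — single-peaked.
Cluster 2 (peak Epsilon at position 3): ranking walks positions 3-4-2-5-1-6, expanding outward from the peak — single-peaked.
Cluster 3 (peak Gamma at position 1): ranking walks positions 1-2-3-4-5-6, expanding outward from the peak — single-peaked.
Cluster 4 (peak Epsilon at position 3): ranking walks positions 3-2-1-4-5-6, expanding outward from the peak — single-peaked.
Cluster 5 (peak Theta at position 5): ranking walks positions 5-6-4-3-2-1, expanding outward from the peak — single-peaked.
Cluster 6 (peak Tau at position 2): ranking walks positions 2-1-3-4-5-6, expanding outward from the peak — single-peaked.
Cluster 7 (peak Lambda at position 4): ranking walks positions 4-3-2-1-5-6, expanding outward from the peak — single-peaked.
Every ranking is single-peaked on this axis.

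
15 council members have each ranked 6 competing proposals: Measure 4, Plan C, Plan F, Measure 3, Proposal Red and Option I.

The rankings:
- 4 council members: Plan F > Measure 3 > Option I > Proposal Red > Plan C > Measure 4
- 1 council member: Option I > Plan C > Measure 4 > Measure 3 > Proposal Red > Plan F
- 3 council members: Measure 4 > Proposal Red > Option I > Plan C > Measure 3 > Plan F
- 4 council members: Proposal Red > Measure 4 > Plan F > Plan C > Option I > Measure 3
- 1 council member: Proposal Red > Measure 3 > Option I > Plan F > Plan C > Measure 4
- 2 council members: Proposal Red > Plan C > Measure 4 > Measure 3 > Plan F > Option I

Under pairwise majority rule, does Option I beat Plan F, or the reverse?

Ballots ranking Option I above Plan F: 1 + 3 + 1 = 5.
Ballots ranking Plan F above Option I: 15 − 5 = 10.
Plan F wins the head-to-head 10–5.

Plan F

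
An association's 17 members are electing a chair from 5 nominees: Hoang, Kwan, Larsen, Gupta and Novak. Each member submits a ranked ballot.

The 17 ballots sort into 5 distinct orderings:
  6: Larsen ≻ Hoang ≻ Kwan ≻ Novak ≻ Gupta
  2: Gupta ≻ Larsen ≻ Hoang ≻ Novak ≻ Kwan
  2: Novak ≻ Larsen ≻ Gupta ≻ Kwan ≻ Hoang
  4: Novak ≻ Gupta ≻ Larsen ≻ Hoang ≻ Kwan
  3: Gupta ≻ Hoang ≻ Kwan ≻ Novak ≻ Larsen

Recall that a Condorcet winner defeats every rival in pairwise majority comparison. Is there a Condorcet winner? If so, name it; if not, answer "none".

Check each pair by majority over 17 ballots:
Hoang vs Kwan: 15 to 2, Hoang.
Hoang vs Larsen: 3 to 14, Larsen.
Hoang vs Gupta: Hoang preferred on 6 ballots; Gupta wins 11–6.
Hoang vs Novak: 6+2+3 = 11 for Hoang, 6 for Novak — Hoang by 11–6.
Kwan vs Larsen: 3 for Kwan, 14 for Larsen — Larsen by 14–3.
Kwan vs Gupta: Kwan preferred on 6 ballots; Gupta wins 11–6.
Kwan vs Novak: Kwan preferred on 6+3 = 9 ballots; Kwan wins 9–8.
Larsen vs Gupta: 8 to 9, Gupta.
Larsen vs Novak: 8 to 9, Novak.
Gupta vs Novak: Gupta preferred on 2+3 = 5 ballots; Novak wins 12–5.
Every candidate loses at least once (Hoang loses to Larsen; Kwan loses to Hoang; Larsen loses to Gupta; Gupta loses to Novak; Novak loses to Hoang). The majority relation contains the cycle Hoang beats Novak beats Larsen beats Hoang, so there is no Condorcet winner.

none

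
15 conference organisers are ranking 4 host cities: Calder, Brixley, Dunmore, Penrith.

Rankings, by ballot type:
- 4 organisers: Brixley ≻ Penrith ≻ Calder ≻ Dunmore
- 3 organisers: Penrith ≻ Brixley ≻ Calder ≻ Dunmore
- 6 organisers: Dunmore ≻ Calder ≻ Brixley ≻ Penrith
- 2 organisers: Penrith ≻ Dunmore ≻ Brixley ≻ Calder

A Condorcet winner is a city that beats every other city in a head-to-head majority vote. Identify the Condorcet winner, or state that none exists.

none

Head-to-head results (15 organisers):
Calder vs Brixley: 6 to 9, Brixley.
Calder vs Dunmore: Dunmore, 8–7.
Calder vs Penrith: Penrith wins 9–6.
Brixley vs Dunmore: 7 to 8, Dunmore.
Brixley vs Penrith: 10 to 5, Brixley.
Dunmore vs Penrith: Penrith, 9–6.
Every city loses at least once (Calder loses to Brixley; Brixley loses to Dunmore; Dunmore loses to Penrith; Penrith loses to Brixley). The majority relation contains the cycle Brixley → Penrith → Dunmore → Brixley, so there is no Condorcet winner.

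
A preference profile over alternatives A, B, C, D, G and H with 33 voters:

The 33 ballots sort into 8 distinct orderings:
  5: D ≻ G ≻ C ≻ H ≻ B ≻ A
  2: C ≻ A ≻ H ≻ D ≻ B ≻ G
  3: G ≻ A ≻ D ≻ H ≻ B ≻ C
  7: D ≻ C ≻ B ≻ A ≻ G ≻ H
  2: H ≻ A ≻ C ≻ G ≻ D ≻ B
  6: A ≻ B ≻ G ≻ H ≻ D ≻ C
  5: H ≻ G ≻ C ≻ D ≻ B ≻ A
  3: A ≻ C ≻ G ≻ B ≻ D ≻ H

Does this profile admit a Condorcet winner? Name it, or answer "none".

none

Head-to-head results (33 voters):
A–B: B 17–16.
A vs C: C, 19–14.
A–D: D 17–16.
A vs G: A preferred on 2+7+2+6+3 = 20 ballots; A wins 20–13.
A vs H: A preferred on 2+3+7+6+3 = 21 ballots; A wins 21–12.
B vs C: B is ranked higher on 3+6 = 9 ballots, C on 24. C wins 24–9.
B vs D: D, 24–9.
B vs G: 2+7+6 = 15 for B, 18 for G — G by 18–15.
B vs H: B preferred on 7+6+3 = 16 ballots; H wins 17–16.
C vs D: C preferred on 2+2+5+3 = 12 ballots; D wins 21–12.
C vs G: C is ranked higher on 2+7+2+3 = 14 ballots, G on 19. G wins 19–14.
C vs H: 5+2+7+3 = 17 for C, 16 for H — C by 17–16.
D vs G: D preferred on 5+2+7 = 14 ballots; G wins 19–14.
D vs H: D wins 18–15.
G–H: G 24–9.
Each alternative drops at least one matchup (A loses to B; B loses to C; C loses to D; D loses to G; G loses to A; H loses to A); the cycle A beats G beats B beats A rules out a Condorcet winner.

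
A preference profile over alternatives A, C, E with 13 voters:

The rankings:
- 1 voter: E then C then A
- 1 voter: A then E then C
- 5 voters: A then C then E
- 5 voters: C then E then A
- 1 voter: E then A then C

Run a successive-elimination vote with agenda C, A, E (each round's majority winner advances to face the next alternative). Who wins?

Round 1: C vs A — 6–7, A advances.
Round 2: A vs E — 6–7, E advances.
E survives the agenda.

E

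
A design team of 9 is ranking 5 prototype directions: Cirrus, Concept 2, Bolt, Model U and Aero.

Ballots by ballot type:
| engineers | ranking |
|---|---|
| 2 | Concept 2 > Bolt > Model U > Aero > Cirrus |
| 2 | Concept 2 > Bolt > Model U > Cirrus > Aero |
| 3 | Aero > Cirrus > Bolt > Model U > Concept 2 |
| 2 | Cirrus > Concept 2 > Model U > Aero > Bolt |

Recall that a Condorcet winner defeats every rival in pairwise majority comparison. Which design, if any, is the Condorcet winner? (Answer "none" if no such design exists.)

none

Check each pair by majority over 9 ballots:
Cirrus vs Concept 2: Cirrus is ranked higher on 3+2 = 5 ballots, Concept 2 on 4. Cirrus wins 5–4.
Cirrus vs Bolt: 3+2 = 5 for Cirrus, 4 for Bolt — Cirrus by 5–4.
Cirrus vs Model U: 3+2 = 5 for Cirrus, 4 for Model U — Cirrus by 5–4.
Cirrus vs Aero: 2+2 = 4 for Cirrus, 5 for Aero — Aero by 5–4.
Concept 2 vs Bolt: 2+2+2 = 6 for Concept 2, 3 for Bolt — Concept 2 by 6–3.
Concept 2 vs Model U: Concept 2 preferred on 2+2+2 = 6 ballots; Concept 2 wins 6–3.
Concept 2 vs Aero: Concept 2 preferred on 2+2+2 = 6 ballots; Concept 2 wins 6–3.
Bolt vs Model U: 7 to 2, Bolt.
Bolt vs Aero: 2+2 = 4 for Bolt, 5 for Aero — Aero by 5–4.
Model U vs Aero: Model U is ranked higher on 2+2+2 = 6 ballots, Aero on 3. Model U wins 6–3.
Each design drops at least one matchup (Cirrus loses to Aero; Concept 2 loses to Cirrus; Bolt loses to Cirrus; Model U loses to Cirrus; Aero loses to Concept 2); the cycle Cirrus beats Concept 2 beats Aero beats Cirrus rules out a Condorcet winner.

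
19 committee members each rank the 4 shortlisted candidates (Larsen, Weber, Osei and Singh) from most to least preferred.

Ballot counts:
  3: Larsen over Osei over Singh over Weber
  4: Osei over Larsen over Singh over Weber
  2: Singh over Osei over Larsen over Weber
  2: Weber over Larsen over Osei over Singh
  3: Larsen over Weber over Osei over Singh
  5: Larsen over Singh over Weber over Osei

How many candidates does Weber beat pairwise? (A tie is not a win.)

1

Weber against each rival (19 committee members):
Weber vs Larsen: Weber preferred on 2 ballots; Larsen wins 17–2.
Weber vs Osei: Weber is ranked higher on 2+3+5 = 10 ballots, Osei on 9. Weber wins 10–9.
Weber vs Singh: Weber preferred on 2+3 = 5 ballots; Singh wins 14–5.
Weber beats Osei; loses to Larsen, Singh — 1 pairwise win.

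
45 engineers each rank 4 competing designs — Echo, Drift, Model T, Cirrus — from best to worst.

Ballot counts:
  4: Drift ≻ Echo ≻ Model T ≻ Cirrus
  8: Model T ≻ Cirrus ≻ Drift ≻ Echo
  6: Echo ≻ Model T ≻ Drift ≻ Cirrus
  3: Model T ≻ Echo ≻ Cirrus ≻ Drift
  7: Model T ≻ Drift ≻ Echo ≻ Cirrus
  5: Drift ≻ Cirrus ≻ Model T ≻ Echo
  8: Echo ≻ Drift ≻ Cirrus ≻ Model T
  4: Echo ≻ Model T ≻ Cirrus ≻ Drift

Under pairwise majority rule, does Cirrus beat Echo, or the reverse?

Ballots ranking Cirrus above Echo: 8 + 5 = 13.
Ballots ranking Echo above Cirrus: 45 − 13 = 32.
Echo wins the head-to-head 32–13.

Echo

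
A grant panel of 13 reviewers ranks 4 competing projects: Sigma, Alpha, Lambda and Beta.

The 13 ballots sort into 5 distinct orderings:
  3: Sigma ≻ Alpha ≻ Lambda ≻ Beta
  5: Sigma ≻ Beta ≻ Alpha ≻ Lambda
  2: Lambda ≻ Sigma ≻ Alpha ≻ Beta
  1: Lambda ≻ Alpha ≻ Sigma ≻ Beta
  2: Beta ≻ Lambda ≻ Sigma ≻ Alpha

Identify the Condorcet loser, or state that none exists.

Lambda

Pairwise majorities:
Sigma vs Alpha: Sigma preferred on 3+5+2+2 = 12 ballots; Sigma wins 12–1.
Sigma vs Lambda: 8 to 5, Sigma.
Sigma vs Beta: Sigma preferred on 3+5+2+1 = 11 ballots; Sigma wins 11–2.
Alpha vs Lambda: 3+5 = 8 for Alpha, 5 for Lambda — Alpha by 8–5.
Alpha vs Beta: Alpha preferred on 3+2+1 = 6 ballots; Beta wins 7–6.
Lambda vs Beta: Beta, 7–6.
Lambda loses to every other project — it is the Condorcet loser.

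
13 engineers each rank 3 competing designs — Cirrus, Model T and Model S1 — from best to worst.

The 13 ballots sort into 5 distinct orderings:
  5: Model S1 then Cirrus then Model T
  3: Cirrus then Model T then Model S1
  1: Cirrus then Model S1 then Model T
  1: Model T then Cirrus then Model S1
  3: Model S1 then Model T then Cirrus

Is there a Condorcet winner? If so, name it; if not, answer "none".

Check each pair by majority over 13 ballots:
Cirrus–Model T: Cirrus 9–4.
Cirrus–Model S1: Model S1 8–5.
Model T vs Model S1: Model S1, 9–4.
Model S1 beats each of Cirrus, Model T — Model S1 is the Condorcet winner.

Model S1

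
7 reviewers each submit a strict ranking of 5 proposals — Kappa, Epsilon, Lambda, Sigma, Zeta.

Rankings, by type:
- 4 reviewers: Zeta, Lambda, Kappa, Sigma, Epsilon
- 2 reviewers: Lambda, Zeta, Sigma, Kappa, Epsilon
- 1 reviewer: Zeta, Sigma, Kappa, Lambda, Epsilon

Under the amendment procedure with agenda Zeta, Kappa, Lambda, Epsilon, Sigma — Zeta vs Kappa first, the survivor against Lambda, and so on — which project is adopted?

Round 1: Zeta vs Kappa — 7–0, Zeta advances.
Round 2: Zeta vs Lambda — 5–2, Zeta advances.
Round 3: Zeta vs Epsilon — 7–0, Zeta advances.
Round 4: Zeta vs Sigma — 7–0, Zeta advances.
The agenda winner is Zeta.

Zeta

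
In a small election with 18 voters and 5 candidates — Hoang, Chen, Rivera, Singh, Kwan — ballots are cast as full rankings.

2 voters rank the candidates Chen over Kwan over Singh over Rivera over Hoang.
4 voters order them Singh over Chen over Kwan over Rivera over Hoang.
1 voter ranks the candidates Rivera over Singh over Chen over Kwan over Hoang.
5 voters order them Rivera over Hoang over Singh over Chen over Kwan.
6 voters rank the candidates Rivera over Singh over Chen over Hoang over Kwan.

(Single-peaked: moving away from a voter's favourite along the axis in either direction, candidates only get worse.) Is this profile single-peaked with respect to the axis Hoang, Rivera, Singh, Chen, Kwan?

Axis positions: Hoang=1, Rivera=2, Singh=3, Chen=4, Kwan=5.
Group 1 (peak Chen at position 4): ranking walks positions 4-5-3-2-1, expanding outward from the peak — single-peaked.
Group 2 (peak Singh at position 3): ranking walks positions 3-4-5-2-1, expanding outward from the peak — single-peaked.
Group 3 (peak Rivera at position 2): ranking walks positions 2-3-4-5-1, expanding outward from the peak — single-peaked.
Group 4 (peak Rivera at position 2): ranking walks positions 2-1-3-4-5, expanding outward from the peak — single-peaked.
Group 5 (peak Rivera at position 2): ranking walks positions 2-3-4-1-5, expanding outward from the peak — single-peaked.
Every ranking is single-peaked on this axis.

yes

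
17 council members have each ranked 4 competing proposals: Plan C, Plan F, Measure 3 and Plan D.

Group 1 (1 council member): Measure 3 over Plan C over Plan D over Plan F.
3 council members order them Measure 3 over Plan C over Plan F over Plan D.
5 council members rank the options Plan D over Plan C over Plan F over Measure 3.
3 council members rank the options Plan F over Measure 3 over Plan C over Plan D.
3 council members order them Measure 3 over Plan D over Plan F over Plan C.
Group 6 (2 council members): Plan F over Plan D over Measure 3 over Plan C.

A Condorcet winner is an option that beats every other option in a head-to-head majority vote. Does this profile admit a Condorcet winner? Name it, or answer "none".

Check each pair by majority over 17 ballots:
Plan C vs Plan F: Plan C, 9–8.
Plan C vs Measure 3: Measure 3, 12–5.
Plan C vs Plan D: Plan D, 10–7.
Plan F–Measure 3: Plan F 10–7.
Plan F vs Plan D: Plan D, 9–8.
Measure 3 vs Plan D: Measure 3 wins 10–7.
Every option loses at least once (Plan C loses to Measure 3; Plan F loses to Plan C; Measure 3 loses to Plan F; Plan D loses to Measure 3). The majority relation contains the cycle Plan C beats Plan F beats Measure 3 beats Plan C, so there is no Condorcet winner.

none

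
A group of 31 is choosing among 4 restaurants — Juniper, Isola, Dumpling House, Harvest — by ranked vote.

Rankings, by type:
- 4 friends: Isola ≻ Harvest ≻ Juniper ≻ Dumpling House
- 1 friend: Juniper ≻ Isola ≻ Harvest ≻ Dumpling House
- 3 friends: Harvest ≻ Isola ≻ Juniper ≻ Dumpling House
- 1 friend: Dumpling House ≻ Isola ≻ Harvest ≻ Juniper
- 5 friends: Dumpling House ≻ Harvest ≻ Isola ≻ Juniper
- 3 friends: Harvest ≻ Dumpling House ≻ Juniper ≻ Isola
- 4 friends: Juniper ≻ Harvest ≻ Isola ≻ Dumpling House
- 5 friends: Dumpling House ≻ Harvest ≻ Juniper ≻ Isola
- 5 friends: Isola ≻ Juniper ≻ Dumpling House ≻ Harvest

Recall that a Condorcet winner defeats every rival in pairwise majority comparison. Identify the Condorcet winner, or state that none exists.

none

Pairwise majorities:
Juniper vs Isola: 13 to 18, Isola.
Juniper vs Dumpling House: Juniper preferred on 4+1+3+4+5 = 17 ballots; Juniper wins 17–14.
Juniper vs Harvest: Harvest, 21–10.
Isola vs Dumpling House: Isola wins 17–14.
Isola–Harvest: Harvest 20–11.
Dumpling House vs Harvest: 1+5+5+5 = 16 for Dumpling House, 15 for Harvest — Dumpling House by 16–15.
Every restaurant loses at least once (Juniper loses to Isola; Isola loses to Harvest; Dumpling House loses to Juniper; Harvest loses to Dumpling House). The majority relation contains the cycle Juniper → Dumpling House → Harvest → Juniper, so there is no Condorcet winner.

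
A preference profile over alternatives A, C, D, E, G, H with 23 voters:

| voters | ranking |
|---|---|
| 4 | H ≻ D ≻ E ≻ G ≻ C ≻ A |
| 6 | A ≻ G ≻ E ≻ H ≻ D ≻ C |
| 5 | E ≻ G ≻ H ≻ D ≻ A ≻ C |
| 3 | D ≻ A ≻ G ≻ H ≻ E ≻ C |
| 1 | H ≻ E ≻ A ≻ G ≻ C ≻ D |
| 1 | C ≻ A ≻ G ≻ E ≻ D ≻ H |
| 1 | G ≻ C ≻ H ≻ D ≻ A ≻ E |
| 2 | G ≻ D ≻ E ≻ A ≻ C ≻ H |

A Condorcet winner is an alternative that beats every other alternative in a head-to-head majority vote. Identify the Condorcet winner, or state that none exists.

G

Pairwise majorities:
A vs C: A is ranked higher on 6+5+3+1+2 = 17 ballots, C on 6. A wins 17–6.
A vs D: 8 to 15, D.
A vs E: 11 to 12, E.
A vs G: A preferred on 6+3+1+1 = 11 ballots; G wins 12–11.
A vs H: 6+3+1+2 = 12 for A, 11 for H — A by 12–11.
C vs D: 3 to 20, D.
C vs E: 2 to 21, E.
C vs G: 1 for C, 22 for G — G by 22–1.
C vs H: C preferred on 1+1+2 = 4 ballots; H wins 19–4.
D vs E: D preferred on 4+3+1+2 = 10 ballots; E wins 13–10.
D vs G: D preferred on 4+3 = 7 ballots; G wins 16–7.
D vs H: D preferred on 3+1+2 = 6 ballots; H wins 17–6.
E vs G: E is ranked higher on 4+5+1 = 10 ballots, G on 13. G wins 13–10.
E vs H: E is ranked higher on 6+5+1+2 = 14 ballots, H on 9. E wins 14–9.
G vs H: 6+5+3+1+1+2 = 18 for G, 5 for H — G by 18–5.
Only G has no losses; G is the Condorcet winner.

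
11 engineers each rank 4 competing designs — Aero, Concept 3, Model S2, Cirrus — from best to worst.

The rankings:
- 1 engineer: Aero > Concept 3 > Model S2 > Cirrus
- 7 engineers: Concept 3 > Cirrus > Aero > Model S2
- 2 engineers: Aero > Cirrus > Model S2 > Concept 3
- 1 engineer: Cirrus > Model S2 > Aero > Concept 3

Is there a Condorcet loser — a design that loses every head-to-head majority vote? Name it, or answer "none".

Model S2

Head-to-head results (11 engineers):
Aero vs Concept 3: Concept 3 wins 7–4.
Aero vs Model S2: 1+7+2 = 10 for Aero, 1 for Model S2 — Aero by 10–1.
Aero vs Cirrus: Cirrus wins 8–3.
Concept 3 vs Model S2: 8 to 3, Concept 3.
Concept 3 vs Cirrus: Concept 3 wins 8–3.
Model S2–Cirrus: Cirrus 10–1.
Model S2 loses to every other design — it is the Condorcet loser.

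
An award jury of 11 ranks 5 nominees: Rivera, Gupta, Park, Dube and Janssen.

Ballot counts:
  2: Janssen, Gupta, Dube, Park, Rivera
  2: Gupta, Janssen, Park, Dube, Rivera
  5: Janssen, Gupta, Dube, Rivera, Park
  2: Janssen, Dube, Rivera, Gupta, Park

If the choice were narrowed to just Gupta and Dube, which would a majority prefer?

Ballots ranking Gupta above Dube: 2 + 2 + 5 = 9.
Ballots ranking Dube above Gupta: 11 − 9 = 2.
Gupta wins the head-to-head 9–2.

Gupta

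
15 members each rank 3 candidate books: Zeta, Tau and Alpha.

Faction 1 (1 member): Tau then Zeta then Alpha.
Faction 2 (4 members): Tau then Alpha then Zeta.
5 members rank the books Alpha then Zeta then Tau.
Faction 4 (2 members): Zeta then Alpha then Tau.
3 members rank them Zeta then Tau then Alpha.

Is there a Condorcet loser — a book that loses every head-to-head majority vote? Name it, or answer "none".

Head-to-head results (15 members):
Zeta–Tau: Zeta 10–5.
Zeta vs Alpha: 1+2+3 = 6 for Zeta, 9 for Alpha — Alpha by 9–6.
Tau vs Alpha: Tau, 8–7.
Every book wins at least one matchup (Zeta beats Tau; Tau beats Alpha; Alpha beats Zeta), so there is no Condorcet loser.

none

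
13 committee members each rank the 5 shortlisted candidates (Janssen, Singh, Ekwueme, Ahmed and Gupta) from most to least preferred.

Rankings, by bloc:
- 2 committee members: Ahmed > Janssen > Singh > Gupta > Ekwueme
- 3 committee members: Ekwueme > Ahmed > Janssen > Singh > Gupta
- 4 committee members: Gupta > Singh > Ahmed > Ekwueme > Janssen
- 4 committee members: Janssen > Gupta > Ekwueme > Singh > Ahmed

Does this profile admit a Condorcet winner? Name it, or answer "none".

Check each pair by majority over 13 ballots:
Janssen vs Singh: 9 to 4, Janssen.
Janssen vs Ekwueme: Janssen preferred on 2+4 = 6 ballots; Ekwueme wins 7–6.
Janssen vs Ahmed: Janssen preferred on 4 ballots; Ahmed wins 9–4.
Janssen vs Gupta: Janssen preferred on 2+3+4 = 9 ballots; Janssen wins 9–4.
Singh vs Ekwueme: Singh preferred on 2+4 = 6 ballots; Ekwueme wins 7–6.
Singh vs Ahmed: 4+4 = 8 for Singh, 5 for Ahmed — Singh by 8–5.
Singh vs Gupta: Singh is ranked higher on 2+3 = 5 ballots, Gupta on 8. Gupta wins 8–5.
Ekwueme vs Ahmed: 3+4 = 7 for Ekwueme, 6 for Ahmed — Ekwueme by 7–6.
Ekwueme vs Gupta: 3 to 10, Gupta.
Ahmed vs Gupta: 5 to 8, Gupta.
Every candidate loses at least once (Janssen loses to Ekwueme; Singh loses to Janssen; Ekwueme loses to Gupta; Ahmed loses to Singh; Gupta loses to Janssen). The majority relation contains the cycle Janssen → Singh → Ahmed → Janssen, so there is no Condorcet winner.

none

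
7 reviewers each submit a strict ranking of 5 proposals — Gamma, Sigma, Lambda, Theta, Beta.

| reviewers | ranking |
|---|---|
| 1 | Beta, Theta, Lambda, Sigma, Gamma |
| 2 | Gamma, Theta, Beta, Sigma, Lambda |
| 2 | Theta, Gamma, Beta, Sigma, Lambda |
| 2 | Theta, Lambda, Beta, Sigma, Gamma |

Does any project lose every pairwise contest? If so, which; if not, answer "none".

Lambda

Pairwise majorities:
Gamma vs Sigma: Gamma, 4–3.
Gamma vs Lambda: 4 to 3, Gamma.
Gamma vs Theta: Gamma is ranked higher on 2 ballots, Theta on 5. Theta wins 5–2.
Gamma vs Beta: 2+2 = 4 for Gamma, 3 for Beta — Gamma by 4–3.
Sigma vs Lambda: Sigma wins 4–3.
Sigma vs Theta: Theta, 7–0.
Sigma vs Beta: 0 for Sigma, 7 for Beta — Beta by 7–0.
Lambda–Theta: Theta 7–0.
Lambda vs Beta: Beta wins 5–2.
Theta–Beta: Theta 6–1.
Lambda loses to every other project — it is the Condorcet loser.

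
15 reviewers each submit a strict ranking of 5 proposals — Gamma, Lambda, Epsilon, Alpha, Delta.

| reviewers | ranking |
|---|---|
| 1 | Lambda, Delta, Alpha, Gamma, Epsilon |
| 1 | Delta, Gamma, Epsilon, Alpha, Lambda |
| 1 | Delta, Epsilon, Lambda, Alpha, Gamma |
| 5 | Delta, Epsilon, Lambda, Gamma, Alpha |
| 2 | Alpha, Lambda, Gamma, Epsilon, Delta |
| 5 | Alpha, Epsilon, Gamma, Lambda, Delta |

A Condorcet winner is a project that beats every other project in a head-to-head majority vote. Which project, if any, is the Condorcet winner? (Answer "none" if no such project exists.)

Pairwise majorities:
Gamma vs Lambda: Gamma preferred on 1+5 = 6 ballots; Lambda wins 9–6.
Gamma vs Epsilon: Gamma is ranked higher on 1+1+2 = 4 ballots, Epsilon on 11. Epsilon wins 11–4.
Gamma vs Alpha: 6 to 9, Alpha.
Gamma vs Delta: Gamma is ranked higher on 2+5 = 7 ballots, Delta on 8. Delta wins 8–7.
Lambda vs Epsilon: Lambda preferred on 1+2 = 3 ballots; Epsilon wins 12–3.
Lambda vs Alpha: Lambda is ranked higher on 1+1+5 = 7 ballots, Alpha on 8. Alpha wins 8–7.
Lambda vs Delta: Lambda is ranked higher on 1+2+5 = 8 ballots, Delta on 7. Lambda wins 8–7.
Epsilon vs Alpha: Epsilon is ranked higher on 1+1+5 = 7 ballots, Alpha on 8. Alpha wins 8–7.
Epsilon vs Delta: Epsilon is ranked higher on 2+5 = 7 ballots, Delta on 8. Delta wins 8–7.
Alpha vs Delta: 2+5 = 7 for Alpha, 8 for Delta — Delta by 8–7.
Every project loses at least once (Gamma loses to Lambda; Lambda loses to Epsilon; Epsilon loses to Alpha; Alpha loses to Delta; Delta loses to Lambda). The majority relation contains the cycle Lambda beats Delta beats Epsilon beats Lambda, so there is no Condorcet winner.

none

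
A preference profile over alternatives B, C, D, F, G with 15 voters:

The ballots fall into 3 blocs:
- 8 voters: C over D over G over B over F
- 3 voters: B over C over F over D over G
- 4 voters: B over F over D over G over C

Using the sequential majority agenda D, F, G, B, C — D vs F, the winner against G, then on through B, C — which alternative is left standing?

Round 1: D vs F — 8–7, D advances.
Round 2: D vs G — 15–0, D advances.
Round 3: D vs B — 8–7, D advances.
Round 4: D vs C — 4–11, C advances.
The agenda winner is C.

C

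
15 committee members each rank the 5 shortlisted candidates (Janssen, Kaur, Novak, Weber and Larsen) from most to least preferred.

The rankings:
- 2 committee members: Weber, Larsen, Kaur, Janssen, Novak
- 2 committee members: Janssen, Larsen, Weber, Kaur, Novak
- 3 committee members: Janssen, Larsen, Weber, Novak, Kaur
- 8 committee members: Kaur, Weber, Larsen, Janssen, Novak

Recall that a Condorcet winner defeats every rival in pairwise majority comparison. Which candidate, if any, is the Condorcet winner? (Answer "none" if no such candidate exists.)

Kaur

Check each pair by majority over 15 ballots:
Janssen vs Kaur: 2+3 = 5 for Janssen, 10 for Kaur — Kaur by 10–5.
Janssen vs Novak: Janssen is ranked higher on 2+2+3+8 = 15 ballots, Novak on 0. Janssen wins 15–0.
Janssen vs Weber: Janssen preferred on 2+3 = 5 ballots; Weber wins 10–5.
Janssen vs Larsen: Larsen, 10–5.
Kaur vs Novak: Kaur is ranked higher on 2+2+8 = 12 ballots, Novak on 3. Kaur wins 12–3.
Kaur–Weber: Kaur 8–7.
Kaur vs Larsen: Kaur, 8–7.
Novak vs Weber: Novak is ranked higher on 0 ballots, Weber on 15. Weber wins 15–0.
Novak–Larsen: Larsen 15–0.
Weber vs Larsen: 2+8 = 10 for Weber, 5 for Larsen — Weber by 10–5.
Only Kaur has no losses; Kaur is the Condorcet winner.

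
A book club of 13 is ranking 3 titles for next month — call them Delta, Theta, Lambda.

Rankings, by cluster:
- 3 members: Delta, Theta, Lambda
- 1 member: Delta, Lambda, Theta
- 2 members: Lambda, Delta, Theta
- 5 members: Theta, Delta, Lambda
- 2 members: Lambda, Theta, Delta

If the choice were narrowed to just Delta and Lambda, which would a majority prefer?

Ballots ranking Delta above Lambda: 3 + 1 + 5 = 9.
Ballots ranking Lambda above Delta: 13 − 9 = 4.
Delta wins the head-to-head 9–4.

Delta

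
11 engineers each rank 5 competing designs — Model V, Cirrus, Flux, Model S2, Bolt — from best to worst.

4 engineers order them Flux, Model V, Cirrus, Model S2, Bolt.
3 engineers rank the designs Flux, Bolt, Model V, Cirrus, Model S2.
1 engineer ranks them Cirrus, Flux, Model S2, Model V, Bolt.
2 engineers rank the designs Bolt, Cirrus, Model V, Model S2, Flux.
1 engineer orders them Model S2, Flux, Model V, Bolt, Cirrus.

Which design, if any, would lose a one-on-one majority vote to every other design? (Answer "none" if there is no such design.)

Head-to-head results (11 engineers):
Model V vs Cirrus: 4+3+1 = 8 for Model V, 3 for Cirrus — Model V by 8–3.
Model V vs Flux: Flux wins 9–2.
Model V vs Model S2: 9 to 2, Model V.
Model V vs Bolt: 4+1+1 = 6 for Model V, 5 for Bolt — Model V by 6–5.
Cirrus vs Flux: Flux wins 8–3.
Cirrus vs Model S2: 10 to 1, Cirrus.
Cirrus vs Bolt: Cirrus preferred on 4+1 = 5 ballots; Bolt wins 6–5.
Flux vs Model S2: Flux wins 8–3.
Flux vs Bolt: Flux is ranked higher on 4+3+1+1 = 9 ballots, Bolt on 2. Flux wins 9–2.
Model S2 vs Bolt: Model S2 is ranked higher on 4+1+1 = 6 ballots, Bolt on 5. Model S2 wins 6–5.
Each design has at least one pairwise win (Model V beats Cirrus; Cirrus beats Model S2; Flux beats Model V; Model S2 beats Bolt; Bolt beats Cirrus) — no Condorcet loser.

none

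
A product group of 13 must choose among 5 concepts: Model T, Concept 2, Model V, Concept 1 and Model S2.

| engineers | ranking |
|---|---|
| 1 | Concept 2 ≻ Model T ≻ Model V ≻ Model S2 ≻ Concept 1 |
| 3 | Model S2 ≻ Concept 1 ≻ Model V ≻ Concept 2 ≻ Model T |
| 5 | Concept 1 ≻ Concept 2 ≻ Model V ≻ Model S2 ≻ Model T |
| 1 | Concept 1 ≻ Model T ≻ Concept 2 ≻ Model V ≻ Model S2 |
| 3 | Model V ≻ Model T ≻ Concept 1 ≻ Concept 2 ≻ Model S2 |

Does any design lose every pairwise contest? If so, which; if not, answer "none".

Pairwise majorities:
Model T–Concept 2: Concept 2 9–4.
Model T vs Model V: Model V, 11–2.
Model T vs Concept 1: 4 to 9, Concept 1.
Model T vs Model S2: Model S2 wins 8–5.
Concept 2 vs Model V: 7 to 6, Concept 2.
Concept 2 vs Concept 1: Concept 1, 12–1.
Concept 2 vs Model S2: Concept 2, 10–3.
Model V vs Concept 1: Model V is ranked higher on 1+3 = 4 ballots, Concept 1 on 9. Concept 1 wins 9–4.
Model V vs Model S2: Model V, 10–3.
Concept 1 vs Model S2: 5+1+3 = 9 for Concept 1, 4 for Model S2 — Concept 1 by 9–4.
Model T is beaten in every head-to-head and is the Condorcet loser.

Model T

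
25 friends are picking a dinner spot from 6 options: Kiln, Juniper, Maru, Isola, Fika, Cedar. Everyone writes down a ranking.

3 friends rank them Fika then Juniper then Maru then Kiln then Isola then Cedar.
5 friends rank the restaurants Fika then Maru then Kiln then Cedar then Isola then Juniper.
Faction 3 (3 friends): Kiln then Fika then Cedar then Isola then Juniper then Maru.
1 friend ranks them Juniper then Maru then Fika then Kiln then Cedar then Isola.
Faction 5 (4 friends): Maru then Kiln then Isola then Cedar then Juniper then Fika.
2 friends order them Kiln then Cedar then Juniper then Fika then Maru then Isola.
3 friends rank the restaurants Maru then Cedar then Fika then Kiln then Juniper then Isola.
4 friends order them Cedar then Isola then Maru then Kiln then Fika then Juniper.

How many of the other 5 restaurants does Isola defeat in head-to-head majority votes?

1

Isola against each rival (25 friends):
Isola vs Kiln: Isola preferred on 4 ballots; Kiln wins 21–4.
Isola–Juniper: Isola 16–9.
Isola vs Maru: Maru, 18–7.
Isola vs Fika: 8 to 17, Fika.
Isola–Cedar: Cedar 18–7.
Isola beats Juniper; loses to Kiln, Maru, Fika, Cedar — 1 pairwise win.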